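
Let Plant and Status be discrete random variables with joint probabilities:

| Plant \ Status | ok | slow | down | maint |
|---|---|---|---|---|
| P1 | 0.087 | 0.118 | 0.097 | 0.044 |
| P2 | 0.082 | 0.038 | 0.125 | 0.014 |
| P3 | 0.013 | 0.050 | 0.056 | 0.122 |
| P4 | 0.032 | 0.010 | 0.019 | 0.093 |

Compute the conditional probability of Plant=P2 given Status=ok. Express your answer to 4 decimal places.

0.3832

P(Status=ok) = 0.087 + 0.082 + 0.013 + 0.032 = 0.214.
P(Plant=P2 | Status=ok) = 0.082/0.214 = 0.3832.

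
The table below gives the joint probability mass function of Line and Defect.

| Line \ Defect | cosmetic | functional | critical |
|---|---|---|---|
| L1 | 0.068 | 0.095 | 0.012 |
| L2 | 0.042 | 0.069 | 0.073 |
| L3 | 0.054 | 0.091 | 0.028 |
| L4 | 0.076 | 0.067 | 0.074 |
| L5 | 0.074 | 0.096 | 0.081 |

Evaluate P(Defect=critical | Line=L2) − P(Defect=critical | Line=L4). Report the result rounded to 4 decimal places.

0.0557

P(Line=L2) = 0.042 + 0.069 + 0.073 = 0.184; P(Defect=critical | Line=L2) = 0.073/0.184 = 0.39674.
P(Line=L4) = 0.076 + 0.067 + 0.074 = 0.217; P(Defect=critical | Line=L4) = 0.074/0.217 = 0.34101.
Difference = 0.0557.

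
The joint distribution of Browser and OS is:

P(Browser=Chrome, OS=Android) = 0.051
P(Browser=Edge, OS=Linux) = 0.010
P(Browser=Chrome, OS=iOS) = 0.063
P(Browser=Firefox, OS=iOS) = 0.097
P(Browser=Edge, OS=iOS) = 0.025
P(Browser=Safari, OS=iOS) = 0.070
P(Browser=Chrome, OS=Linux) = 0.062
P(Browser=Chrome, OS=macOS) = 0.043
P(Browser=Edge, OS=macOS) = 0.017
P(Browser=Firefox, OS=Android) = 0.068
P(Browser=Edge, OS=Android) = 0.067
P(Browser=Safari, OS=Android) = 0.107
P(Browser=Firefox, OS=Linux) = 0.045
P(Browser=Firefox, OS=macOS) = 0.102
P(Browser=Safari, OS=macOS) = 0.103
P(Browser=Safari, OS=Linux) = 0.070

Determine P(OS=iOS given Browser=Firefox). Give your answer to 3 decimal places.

P(Browser=Firefox) = 0.102 + 0.045 + 0.097 + 0.068 = 0.312.
P(OS=iOS | Browser=Firefox) = 0.097/0.312 = 0.311.

0.311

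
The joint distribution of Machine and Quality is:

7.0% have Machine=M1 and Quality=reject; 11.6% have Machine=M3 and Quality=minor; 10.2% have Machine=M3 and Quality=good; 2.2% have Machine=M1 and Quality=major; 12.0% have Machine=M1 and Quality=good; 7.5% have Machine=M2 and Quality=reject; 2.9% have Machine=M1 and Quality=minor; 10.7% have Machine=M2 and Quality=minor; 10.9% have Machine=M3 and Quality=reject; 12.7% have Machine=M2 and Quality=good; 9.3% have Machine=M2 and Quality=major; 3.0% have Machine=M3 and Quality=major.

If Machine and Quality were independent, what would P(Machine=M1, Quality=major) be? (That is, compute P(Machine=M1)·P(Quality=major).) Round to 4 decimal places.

0.0349

P(Machine=M1) = 0.120 + 0.029 + 0.022 + 0.070 = 0.241.
P(Quality=major) = 0.022 + 0.093 + 0.030 = 0.145.
Product: 0.241 × 0.145 = 0.0349.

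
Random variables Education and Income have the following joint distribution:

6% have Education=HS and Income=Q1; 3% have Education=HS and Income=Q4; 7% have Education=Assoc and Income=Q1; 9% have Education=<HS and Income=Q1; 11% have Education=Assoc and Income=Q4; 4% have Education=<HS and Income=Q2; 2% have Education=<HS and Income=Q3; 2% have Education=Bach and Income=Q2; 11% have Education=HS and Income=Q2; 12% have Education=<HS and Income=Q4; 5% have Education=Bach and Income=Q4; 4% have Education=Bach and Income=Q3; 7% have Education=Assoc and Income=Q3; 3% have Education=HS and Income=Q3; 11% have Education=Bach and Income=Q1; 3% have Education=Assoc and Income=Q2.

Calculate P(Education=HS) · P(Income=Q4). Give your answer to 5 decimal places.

0.07130

P(Education=HS) = 0.06 + 0.11 + 0.03 + 0.03 = 0.23.
P(Income=Q4) = 0.12 + 0.03 + 0.11 + 0.05 = 0.31.
Product: 0.23 × 0.31 = 0.07130.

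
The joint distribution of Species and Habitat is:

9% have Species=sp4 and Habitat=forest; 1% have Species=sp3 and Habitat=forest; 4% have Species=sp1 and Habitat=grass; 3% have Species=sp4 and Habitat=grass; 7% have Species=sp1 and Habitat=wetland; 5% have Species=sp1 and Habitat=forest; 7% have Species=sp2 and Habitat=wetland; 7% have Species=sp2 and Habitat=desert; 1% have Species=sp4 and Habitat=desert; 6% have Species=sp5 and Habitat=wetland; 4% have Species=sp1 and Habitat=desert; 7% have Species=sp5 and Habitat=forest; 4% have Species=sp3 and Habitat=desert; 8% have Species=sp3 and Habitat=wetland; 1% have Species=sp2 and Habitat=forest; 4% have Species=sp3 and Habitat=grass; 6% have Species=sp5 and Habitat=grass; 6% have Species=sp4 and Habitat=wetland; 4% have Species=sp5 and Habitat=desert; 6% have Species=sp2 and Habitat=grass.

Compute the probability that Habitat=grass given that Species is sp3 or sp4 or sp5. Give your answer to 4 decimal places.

P(Species=sp3) = 0.01 + 0.04 + 0.08 + 0.04 = 0.17.
P(Species=sp4) = 0.09 + 0.03 + 0.06 + 0.01 = 0.19.
P(Species=sp5) = 0.07 + 0.06 + 0.06 + 0.04 = 0.23.
P(Species ∈ {sp3, sp4, sp5}) = 0.17 + 0.19 + 0.23 = 0.59; P(Habitat=grass, Species ∈ {sp3, sp4, sp5}) = 0.04 + 0.03 + 0.06 = 0.13.
P(Habitat=grass | Species ∈ {sp3, sp4, sp5}) = 0.13/0.59 = 0.2203.

0.2203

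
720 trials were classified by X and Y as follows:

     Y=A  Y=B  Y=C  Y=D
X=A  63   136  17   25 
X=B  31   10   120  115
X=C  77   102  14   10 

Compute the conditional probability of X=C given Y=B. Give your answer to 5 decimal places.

Total with Y=B: 136 + 10 + 102 = 248.
P(X=C | Y=B) = 102/248 = 0.41129.

0.41129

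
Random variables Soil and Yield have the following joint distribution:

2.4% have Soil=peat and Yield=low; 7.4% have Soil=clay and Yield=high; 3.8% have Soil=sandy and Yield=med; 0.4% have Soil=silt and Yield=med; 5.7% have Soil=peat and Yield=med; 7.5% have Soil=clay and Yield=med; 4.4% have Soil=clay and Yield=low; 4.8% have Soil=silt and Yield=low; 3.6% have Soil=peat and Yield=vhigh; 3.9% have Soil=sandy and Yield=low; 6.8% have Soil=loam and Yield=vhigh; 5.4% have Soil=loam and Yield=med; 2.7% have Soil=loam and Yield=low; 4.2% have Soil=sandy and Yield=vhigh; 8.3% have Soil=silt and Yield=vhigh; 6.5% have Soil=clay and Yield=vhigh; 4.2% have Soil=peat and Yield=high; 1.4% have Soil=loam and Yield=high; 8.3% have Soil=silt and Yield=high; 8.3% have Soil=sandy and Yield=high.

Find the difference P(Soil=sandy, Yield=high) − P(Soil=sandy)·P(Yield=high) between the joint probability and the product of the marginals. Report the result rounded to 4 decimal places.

0.0232

P(Soil=sandy) = 0.039 + 0.038 + 0.083 + 0.042 = 0.202.
P(Yield=high) = 0.083 + 0.014 + 0.074 + 0.083 + 0.042 = 0.296.
P(Soil=sandy, Yield=high) − P(Soil=sandy)P(Yield=high) = 0.083 − 0.202×0.296 = 0.0232.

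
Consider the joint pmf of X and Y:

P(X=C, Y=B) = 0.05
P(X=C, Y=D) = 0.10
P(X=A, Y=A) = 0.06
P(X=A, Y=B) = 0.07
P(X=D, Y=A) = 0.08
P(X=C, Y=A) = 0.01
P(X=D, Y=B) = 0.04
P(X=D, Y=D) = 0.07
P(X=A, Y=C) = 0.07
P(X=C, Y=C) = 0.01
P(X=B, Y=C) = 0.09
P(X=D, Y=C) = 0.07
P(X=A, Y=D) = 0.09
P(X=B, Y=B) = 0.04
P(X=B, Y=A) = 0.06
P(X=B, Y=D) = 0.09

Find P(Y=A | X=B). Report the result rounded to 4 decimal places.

0.2143

P(X=B) = 0.06 + 0.04 + 0.09 + 0.09 = 0.28.
P(Y=A | X=B) = 0.06/0.28 = 0.2143.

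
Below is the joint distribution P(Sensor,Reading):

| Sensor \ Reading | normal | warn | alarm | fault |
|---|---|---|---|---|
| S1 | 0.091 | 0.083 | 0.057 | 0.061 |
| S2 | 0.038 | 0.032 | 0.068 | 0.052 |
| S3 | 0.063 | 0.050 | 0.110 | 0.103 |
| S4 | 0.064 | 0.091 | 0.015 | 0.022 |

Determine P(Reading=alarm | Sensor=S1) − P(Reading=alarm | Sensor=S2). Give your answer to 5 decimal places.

P(Sensor=S1) = 0.091 + 0.083 + 0.057 + 0.061 = 0.292; P(Reading=alarm | Sensor=S1) = 0.057/0.292 = 0.195205.
P(Sensor=S2) = 0.038 + 0.032 + 0.068 + 0.052 = 0.190; P(Reading=alarm | Sensor=S2) = 0.068/0.190 = 0.357895.
Difference = -0.16269.

-0.16269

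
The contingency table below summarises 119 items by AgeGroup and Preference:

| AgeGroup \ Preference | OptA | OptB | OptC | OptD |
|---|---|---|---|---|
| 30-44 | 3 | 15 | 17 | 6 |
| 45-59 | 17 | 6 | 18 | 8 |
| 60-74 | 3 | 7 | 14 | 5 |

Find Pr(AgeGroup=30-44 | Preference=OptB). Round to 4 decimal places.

0.5357

Total with Preference=OptB: 15 + 6 + 7 = 28.
P(AgeGroup=30-44 | Preference=OptB) = 15/28 = 0.5357.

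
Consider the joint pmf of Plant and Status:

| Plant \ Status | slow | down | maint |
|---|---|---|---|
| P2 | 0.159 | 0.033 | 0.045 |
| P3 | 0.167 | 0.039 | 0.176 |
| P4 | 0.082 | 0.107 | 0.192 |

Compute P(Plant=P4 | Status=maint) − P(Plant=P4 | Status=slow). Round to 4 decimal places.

0.2639

P(Status=maint) = 0.045 + 0.176 + 0.192 = 0.413; P(Plant=P4 | Status=maint) = 0.192/0.413 = 0.46489.
P(Status=slow) = 0.159 + 0.167 + 0.082 = 0.408; P(Plant=P4 | Status=slow) = 0.082/0.408 = 0.20098.
Difference = 0.2639.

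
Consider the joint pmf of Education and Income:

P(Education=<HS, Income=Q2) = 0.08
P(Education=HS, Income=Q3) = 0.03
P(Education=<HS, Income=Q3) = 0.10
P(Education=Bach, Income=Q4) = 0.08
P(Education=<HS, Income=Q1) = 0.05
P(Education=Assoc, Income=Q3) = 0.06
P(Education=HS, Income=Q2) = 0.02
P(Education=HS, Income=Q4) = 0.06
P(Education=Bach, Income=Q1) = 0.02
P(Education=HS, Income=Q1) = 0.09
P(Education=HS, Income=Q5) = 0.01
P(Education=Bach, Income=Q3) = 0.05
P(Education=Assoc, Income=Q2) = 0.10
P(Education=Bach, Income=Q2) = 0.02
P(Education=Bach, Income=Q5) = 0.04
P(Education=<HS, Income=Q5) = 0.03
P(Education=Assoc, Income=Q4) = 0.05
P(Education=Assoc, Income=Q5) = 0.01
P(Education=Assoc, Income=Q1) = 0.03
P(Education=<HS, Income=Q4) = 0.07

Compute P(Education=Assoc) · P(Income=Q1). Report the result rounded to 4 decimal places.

0.0475

P(Education=Assoc) = 0.03 + 0.10 + 0.06 + 0.05 + 0.01 = 0.25.
P(Income=Q1) = 0.05 + 0.09 + 0.03 + 0.02 = 0.19.
Product: 0.25 × 0.19 = 0.0475.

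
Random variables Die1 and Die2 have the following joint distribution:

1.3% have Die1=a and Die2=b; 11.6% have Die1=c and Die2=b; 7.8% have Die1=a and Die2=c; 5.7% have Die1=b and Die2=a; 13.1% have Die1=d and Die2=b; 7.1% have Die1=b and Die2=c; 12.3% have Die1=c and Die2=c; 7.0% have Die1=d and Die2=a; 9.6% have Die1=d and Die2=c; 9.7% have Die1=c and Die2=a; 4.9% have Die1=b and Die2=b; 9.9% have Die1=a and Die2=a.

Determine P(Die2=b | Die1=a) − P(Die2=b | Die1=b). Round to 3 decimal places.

-0.208

P(Die1=a) = 0.099 + 0.013 + 0.078 = 0.190; P(Die2=b | Die1=a) = 0.013/0.190 = 0.0684.
P(Die1=b) = 0.057 + 0.049 + 0.071 = 0.177; P(Die2=b | Die1=b) = 0.049/0.177 = 0.2768.
Difference = -0.208.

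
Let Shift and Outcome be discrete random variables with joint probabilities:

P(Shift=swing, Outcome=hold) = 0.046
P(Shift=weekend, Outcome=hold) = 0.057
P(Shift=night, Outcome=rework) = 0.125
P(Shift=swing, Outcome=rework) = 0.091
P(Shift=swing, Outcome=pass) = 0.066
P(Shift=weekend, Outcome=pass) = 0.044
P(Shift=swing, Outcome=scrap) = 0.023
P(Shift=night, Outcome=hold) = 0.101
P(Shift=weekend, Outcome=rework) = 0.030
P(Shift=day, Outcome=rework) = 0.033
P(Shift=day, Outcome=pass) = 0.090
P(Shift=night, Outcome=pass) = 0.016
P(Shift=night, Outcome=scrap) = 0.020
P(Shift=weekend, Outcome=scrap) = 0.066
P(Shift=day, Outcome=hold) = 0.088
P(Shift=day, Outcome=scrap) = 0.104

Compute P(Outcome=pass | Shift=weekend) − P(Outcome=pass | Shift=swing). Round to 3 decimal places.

P(Shift=weekend) = 0.044 + 0.030 + 0.066 + 0.057 = 0.197; P(Outcome=pass | Shift=weekend) = 0.044/0.197 = 0.2234.
P(Shift=swing) = 0.066 + 0.091 + 0.023 + 0.046 = 0.226; P(Outcome=pass | Shift=swing) = 0.066/0.226 = 0.2920.
Difference = -0.069.

-0.069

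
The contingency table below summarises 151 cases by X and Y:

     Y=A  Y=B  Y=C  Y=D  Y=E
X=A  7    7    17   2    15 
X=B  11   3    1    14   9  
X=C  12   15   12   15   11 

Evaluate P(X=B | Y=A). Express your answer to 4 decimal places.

Total with Y=A: 7 + 11 + 12 = 30.
P(X=B | Y=A) = 11/30 = 0.3667.

0.3667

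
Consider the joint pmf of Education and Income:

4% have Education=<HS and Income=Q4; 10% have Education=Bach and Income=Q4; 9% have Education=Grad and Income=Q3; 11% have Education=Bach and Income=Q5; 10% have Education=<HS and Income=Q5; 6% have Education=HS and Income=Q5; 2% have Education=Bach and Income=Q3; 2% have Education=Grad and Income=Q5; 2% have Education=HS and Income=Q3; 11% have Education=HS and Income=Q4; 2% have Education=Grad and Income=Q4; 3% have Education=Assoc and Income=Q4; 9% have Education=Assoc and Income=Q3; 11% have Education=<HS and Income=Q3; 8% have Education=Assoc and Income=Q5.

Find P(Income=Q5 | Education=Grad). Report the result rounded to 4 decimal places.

0.1538

P(Education=Grad) = 0.09 + 0.02 + 0.02 = 0.13.
P(Income=Q5 | Education=Grad) = 0.02/0.13 = 0.1538.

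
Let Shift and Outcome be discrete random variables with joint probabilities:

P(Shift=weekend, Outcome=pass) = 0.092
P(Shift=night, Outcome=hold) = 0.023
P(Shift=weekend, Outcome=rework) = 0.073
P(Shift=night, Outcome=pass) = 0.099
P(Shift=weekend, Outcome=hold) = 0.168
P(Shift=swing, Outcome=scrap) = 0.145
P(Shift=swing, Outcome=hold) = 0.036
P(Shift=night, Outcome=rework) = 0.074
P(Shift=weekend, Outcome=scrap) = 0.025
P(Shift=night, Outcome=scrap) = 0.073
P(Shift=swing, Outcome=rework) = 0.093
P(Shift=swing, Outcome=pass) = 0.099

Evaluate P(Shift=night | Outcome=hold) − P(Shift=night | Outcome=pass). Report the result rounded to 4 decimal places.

P(Outcome=hold) = 0.036 + 0.023 + 0.168 = 0.227; P(Shift=night | Outcome=hold) = 0.023/0.227 = 0.10132.
P(Outcome=pass) = 0.099 + 0.099 + 0.092 = 0.290; P(Shift=night | Outcome=pass) = 0.099/0.290 = 0.34138.
Difference = -0.2401.

-0.2401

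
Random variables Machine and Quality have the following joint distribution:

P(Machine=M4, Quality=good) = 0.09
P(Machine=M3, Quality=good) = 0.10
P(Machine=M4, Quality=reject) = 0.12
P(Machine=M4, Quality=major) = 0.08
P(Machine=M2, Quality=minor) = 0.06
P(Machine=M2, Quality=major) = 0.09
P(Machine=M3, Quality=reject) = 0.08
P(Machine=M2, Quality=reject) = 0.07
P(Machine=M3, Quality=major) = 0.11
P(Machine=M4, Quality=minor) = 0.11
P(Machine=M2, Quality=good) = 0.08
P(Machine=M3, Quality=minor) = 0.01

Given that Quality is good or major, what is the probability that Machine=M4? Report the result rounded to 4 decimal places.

0.3091

P(Quality=good) = 0.08 + 0.10 + 0.09 = 0.27.
P(Quality=major) = 0.09 + 0.11 + 0.08 = 0.28.
P(Quality ∈ {good, major}) = 0.27 + 0.28 = 0.55; P(Machine=M4, Quality ∈ {good, major}) = 0.09 + 0.08 = 0.17.
P(Machine=M4 | Quality ∈ {good, major}) = 0.17/0.55 = 0.3091.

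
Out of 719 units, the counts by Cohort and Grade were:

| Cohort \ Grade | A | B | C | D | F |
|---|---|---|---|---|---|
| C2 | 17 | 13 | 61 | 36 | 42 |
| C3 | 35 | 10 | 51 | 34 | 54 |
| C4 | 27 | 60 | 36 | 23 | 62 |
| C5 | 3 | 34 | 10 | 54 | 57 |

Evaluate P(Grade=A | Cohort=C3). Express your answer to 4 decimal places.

0.1902

Total with Cohort=C3: 35 + 10 + 51 + 34 + 54 = 184.
P(Grade=A | Cohort=C3) = 35/184 = 0.1902.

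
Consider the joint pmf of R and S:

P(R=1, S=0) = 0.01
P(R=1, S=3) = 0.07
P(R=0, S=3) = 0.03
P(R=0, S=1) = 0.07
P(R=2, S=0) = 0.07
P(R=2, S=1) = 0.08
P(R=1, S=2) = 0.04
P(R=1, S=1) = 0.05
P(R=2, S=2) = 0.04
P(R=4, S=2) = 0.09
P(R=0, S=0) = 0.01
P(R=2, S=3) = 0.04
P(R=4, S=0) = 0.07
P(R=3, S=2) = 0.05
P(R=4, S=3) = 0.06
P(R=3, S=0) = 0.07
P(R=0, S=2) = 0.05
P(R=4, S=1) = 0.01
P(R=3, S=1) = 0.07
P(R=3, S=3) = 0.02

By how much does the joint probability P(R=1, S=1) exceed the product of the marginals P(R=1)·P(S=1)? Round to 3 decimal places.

0.002

P(R=1) = 0.01 + 0.05 + 0.04 + 0.07 = 0.17.
P(S=1) = 0.07 + 0.05 + 0.08 + 0.07 + 0.01 = 0.28.
P(R=1, S=1) − P(R=1)P(S=1) = 0.05 − 0.17×0.28 = 0.002.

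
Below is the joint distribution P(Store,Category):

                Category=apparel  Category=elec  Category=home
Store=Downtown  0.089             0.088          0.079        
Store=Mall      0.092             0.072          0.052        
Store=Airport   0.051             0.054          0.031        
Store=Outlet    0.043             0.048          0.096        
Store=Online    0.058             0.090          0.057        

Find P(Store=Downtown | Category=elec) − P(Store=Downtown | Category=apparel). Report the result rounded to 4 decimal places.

P(Category=elec) = 0.088 + 0.072 + 0.054 + 0.048 + 0.090 = 0.352; P(Store=Downtown | Category=elec) = 0.088/0.352 = 0.25000.
P(Category=apparel) = 0.089 + 0.092 + 0.051 + 0.043 + 0.058 = 0.333; P(Store=Downtown | Category=apparel) = 0.089/0.333 = 0.26727.
Difference = -0.0173.

-0.0173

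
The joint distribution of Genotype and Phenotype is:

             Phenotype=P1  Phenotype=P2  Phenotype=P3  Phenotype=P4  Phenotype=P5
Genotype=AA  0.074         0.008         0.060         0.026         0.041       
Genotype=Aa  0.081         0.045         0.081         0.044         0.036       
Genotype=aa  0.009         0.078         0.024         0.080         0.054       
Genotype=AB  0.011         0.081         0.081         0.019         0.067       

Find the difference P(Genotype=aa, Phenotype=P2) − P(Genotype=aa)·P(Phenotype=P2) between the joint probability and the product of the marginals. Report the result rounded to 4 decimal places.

P(Genotype=aa) = 0.009 + 0.078 + 0.024 + 0.080 + 0.054 = 0.245.
P(Phenotype=P2) = 0.008 + 0.045 + 0.078 + 0.081 = 0.212.
P(Genotype=aa, Phenotype=P2) − P(Genotype=aa)P(Phenotype=P2) = 0.078 − 0.245×0.212 = 0.0261.

0.0261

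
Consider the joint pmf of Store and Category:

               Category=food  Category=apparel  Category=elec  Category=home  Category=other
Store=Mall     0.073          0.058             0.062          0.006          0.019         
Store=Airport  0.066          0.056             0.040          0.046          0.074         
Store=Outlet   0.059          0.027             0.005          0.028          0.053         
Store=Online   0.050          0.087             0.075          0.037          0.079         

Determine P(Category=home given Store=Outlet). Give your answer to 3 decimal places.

P(Store=Outlet) = 0.059 + 0.027 + 0.005 + 0.028 + 0.053 = 0.172.
P(Category=home | Store=Outlet) = 0.028/0.172 = 0.163.

0.163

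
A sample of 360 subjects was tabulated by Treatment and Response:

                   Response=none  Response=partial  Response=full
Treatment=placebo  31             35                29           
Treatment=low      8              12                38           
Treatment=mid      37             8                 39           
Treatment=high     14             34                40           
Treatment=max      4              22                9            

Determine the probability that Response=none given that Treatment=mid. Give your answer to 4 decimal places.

0.4405

Total with Treatment=mid: 37 + 8 + 39 = 84.
P(Response=none | Treatment=mid) = 37/84 = 0.4405.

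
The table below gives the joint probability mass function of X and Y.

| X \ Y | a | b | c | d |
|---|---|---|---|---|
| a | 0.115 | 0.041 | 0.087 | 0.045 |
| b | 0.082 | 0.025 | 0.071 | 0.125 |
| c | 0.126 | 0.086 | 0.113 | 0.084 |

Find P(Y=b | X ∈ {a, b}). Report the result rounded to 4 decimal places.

P(X=a) = 0.115 + 0.041 + 0.087 + 0.045 = 0.288.
P(X=b) = 0.082 + 0.025 + 0.071 + 0.125 = 0.303.
P(X ∈ {a, b}) = 0.288 + 0.303 = 0.591; P(Y=b, X ∈ {a, b}) = 0.041 + 0.025 = 0.066.
P(Y=b | X ∈ {a, b}) = 0.066/0.591 = 0.1117.

0.1117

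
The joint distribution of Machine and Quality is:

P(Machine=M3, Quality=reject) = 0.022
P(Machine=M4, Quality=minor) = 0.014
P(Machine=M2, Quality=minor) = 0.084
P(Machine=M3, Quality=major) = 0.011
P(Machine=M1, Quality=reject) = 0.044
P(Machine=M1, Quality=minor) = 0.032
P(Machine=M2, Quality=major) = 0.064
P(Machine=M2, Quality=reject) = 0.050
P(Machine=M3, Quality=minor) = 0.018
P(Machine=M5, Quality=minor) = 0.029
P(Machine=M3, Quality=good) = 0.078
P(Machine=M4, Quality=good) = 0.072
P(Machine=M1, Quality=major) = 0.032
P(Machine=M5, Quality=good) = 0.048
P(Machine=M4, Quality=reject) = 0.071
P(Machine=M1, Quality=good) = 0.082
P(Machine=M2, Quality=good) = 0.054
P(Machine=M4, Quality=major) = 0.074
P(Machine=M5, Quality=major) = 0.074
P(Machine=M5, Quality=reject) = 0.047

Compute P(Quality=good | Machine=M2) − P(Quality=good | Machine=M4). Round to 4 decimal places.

P(Machine=M2) = 0.054 + 0.084 + 0.064 + 0.050 = 0.252; P(Quality=good | Machine=M2) = 0.054/0.252 = 0.21429.
P(Machine=M4) = 0.072 + 0.014 + 0.074 + 0.071 = 0.231; P(Quality=good | Machine=M4) = 0.072/0.231 = 0.31169.
Difference = -0.0974.

-0.0974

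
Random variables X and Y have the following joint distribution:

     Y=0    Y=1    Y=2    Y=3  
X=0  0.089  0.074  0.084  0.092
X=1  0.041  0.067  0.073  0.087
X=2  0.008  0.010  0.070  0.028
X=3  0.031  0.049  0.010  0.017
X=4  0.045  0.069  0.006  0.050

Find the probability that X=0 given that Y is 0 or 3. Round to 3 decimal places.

0.371

P(Y=0) = 0.089 + 0.041 + 0.008 + 0.031 + 0.045 = 0.214.
P(Y=3) = 0.092 + 0.087 + 0.028 + 0.017 + 0.050 = 0.274.
P(Y ∈ {0, 3}) = 0.214 + 0.274 = 0.488; P(X=0, Y ∈ {0, 3}) = 0.089 + 0.092 = 0.181.
P(X=0 | Y ∈ {0, 3}) = 0.181/0.488 = 0.371.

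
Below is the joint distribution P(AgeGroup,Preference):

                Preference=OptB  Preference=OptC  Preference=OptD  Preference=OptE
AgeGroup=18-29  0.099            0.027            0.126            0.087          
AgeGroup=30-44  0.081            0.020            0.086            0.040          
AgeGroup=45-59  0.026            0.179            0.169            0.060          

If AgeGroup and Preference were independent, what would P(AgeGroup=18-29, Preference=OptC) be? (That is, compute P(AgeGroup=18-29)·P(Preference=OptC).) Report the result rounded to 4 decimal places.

0.0766

P(AgeGroup=18-29) = 0.099 + 0.027 + 0.126 + 0.087 = 0.339.
P(Preference=OptC) = 0.027 + 0.020 + 0.179 = 0.226.
Product: 0.339 × 0.226 = 0.0766.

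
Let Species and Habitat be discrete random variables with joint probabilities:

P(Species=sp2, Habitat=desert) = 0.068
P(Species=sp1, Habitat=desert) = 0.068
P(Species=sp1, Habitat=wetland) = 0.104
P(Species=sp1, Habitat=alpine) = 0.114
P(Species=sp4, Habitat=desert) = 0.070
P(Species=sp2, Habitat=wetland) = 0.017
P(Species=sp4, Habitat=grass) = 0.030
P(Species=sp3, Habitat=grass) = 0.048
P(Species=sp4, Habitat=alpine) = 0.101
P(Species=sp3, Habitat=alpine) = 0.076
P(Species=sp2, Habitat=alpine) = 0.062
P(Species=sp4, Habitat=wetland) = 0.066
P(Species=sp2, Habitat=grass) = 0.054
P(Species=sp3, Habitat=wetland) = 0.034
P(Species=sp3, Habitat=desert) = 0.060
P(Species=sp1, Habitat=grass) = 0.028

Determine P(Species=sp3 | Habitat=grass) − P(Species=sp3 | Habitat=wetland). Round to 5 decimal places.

0.14615

P(Habitat=grass) = 0.028 + 0.054 + 0.048 + 0.030 = 0.160; P(Species=sp3 | Habitat=grass) = 0.048/0.160 = 0.300000.
P(Habitat=wetland) = 0.104 + 0.017 + 0.034 + 0.066 = 0.221; P(Species=sp3 | Habitat=wetland) = 0.034/0.221 = 0.153846.
Difference = 0.14615.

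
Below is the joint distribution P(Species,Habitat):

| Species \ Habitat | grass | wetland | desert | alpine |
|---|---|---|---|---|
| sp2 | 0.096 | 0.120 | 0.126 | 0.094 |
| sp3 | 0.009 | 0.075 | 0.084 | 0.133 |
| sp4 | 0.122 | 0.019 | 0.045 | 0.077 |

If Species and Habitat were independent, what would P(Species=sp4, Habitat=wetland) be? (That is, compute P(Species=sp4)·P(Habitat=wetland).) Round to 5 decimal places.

0.05628

P(Species=sp4) = 0.122 + 0.019 + 0.045 + 0.077 = 0.263.
P(Habitat=wetland) = 0.120 + 0.075 + 0.019 = 0.214.
Product: 0.263 × 0.214 = 0.05628.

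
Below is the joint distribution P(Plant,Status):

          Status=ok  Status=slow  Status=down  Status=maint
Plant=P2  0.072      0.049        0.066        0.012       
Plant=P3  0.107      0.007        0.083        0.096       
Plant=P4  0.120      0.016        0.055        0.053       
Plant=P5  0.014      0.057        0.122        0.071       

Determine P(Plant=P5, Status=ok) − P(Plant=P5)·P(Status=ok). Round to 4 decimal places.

P(Plant=P5) = 0.014 + 0.057 + 0.122 + 0.071 = 0.264.
P(Status=ok) = 0.072 + 0.107 + 0.120 + 0.014 = 0.313.
P(Plant=P5, Status=ok) − P(Plant=P5)P(Status=ok) = 0.014 − 0.264×0.313 = -0.0686.

-0.0686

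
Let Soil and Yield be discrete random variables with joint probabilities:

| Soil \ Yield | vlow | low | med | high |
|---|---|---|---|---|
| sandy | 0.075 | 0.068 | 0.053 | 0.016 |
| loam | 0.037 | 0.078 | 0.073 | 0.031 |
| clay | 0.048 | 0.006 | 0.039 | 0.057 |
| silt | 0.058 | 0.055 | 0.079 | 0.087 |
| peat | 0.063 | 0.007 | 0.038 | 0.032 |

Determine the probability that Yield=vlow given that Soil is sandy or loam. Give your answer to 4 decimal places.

P(Soil=sandy) = 0.075 + 0.068 + 0.053 + 0.016 = 0.212.
P(Soil=loam) = 0.037 + 0.078 + 0.073 + 0.031 = 0.219.
P(Soil ∈ {sandy, loam}) = 0.212 + 0.219 = 0.431; P(Yield=vlow, Soil ∈ {sandy, loam}) = 0.075 + 0.037 = 0.112.
P(Yield=vlow | Soil ∈ {sandy, loam}) = 0.112/0.431 = 0.2599.

0.2599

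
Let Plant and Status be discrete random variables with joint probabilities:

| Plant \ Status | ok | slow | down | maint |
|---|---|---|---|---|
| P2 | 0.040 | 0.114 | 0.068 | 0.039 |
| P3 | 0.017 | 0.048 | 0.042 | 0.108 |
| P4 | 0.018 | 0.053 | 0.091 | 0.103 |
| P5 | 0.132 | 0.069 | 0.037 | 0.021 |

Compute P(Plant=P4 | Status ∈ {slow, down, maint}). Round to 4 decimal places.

0.3115

P(Status=slow) = 0.114 + 0.048 + 0.053 + 0.069 = 0.284.
P(Status=down) = 0.068 + 0.042 + 0.091 + 0.037 = 0.238.
P(Status=maint) = 0.039 + 0.108 + 0.103 + 0.021 = 0.271.
P(Status ∈ {slow, down, maint}) = 0.284 + 0.238 + 0.271 = 0.793; P(Plant=P4, Status ∈ {slow, down, maint}) = 0.053 + 0.091 + 0.103 = 0.247.
P(Plant=P4 | Status ∈ {slow, down, maint}) = 0.247/0.793 = 0.3115.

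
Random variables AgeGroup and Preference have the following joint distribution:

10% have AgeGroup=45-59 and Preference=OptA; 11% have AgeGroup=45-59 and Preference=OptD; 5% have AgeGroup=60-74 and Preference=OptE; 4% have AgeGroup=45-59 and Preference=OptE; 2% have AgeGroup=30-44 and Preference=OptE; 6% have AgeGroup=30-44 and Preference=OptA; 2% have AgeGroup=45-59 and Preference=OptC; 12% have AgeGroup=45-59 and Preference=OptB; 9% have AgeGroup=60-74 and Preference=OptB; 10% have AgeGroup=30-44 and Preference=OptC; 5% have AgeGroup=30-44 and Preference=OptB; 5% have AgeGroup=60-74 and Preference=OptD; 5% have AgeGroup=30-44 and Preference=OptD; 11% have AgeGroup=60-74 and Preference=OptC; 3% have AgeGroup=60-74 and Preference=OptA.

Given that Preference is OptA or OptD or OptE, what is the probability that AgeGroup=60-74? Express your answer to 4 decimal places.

P(Preference=OptA) = 0.06 + 0.10 + 0.03 = 0.19.
P(Preference=OptD) = 0.05 + 0.11 + 0.05 = 0.21.
P(Preference=OptE) = 0.02 + 0.04 + 0.05 = 0.11.
P(Preference ∈ {OptA, OptD, OptE}) = 0.19 + 0.21 + 0.11 = 0.51; P(AgeGroup=60-74, Preference ∈ {OptA, OptD, OptE}) = 0.03 + 0.05 + 0.05 = 0.13.
P(AgeGroup=60-74 | Preference ∈ {OptA, OptD, OptE}) = 0.13/0.51 = 0.2549.

0.2549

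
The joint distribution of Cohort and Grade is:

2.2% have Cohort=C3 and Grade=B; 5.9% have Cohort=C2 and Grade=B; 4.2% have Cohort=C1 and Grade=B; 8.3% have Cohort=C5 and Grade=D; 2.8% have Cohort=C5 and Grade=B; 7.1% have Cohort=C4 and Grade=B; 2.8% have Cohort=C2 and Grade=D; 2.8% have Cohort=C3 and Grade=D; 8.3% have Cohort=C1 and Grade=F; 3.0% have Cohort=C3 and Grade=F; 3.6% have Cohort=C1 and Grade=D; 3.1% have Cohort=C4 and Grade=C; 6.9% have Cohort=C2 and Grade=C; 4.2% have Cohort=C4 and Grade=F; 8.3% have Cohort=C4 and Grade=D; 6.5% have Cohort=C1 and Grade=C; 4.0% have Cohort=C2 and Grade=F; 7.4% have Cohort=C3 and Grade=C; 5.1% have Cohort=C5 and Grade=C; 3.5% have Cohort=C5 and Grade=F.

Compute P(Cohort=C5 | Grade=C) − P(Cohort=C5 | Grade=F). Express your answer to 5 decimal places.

0.02369

P(Grade=C) = 0.065 + 0.069 + 0.074 + 0.031 + 0.051 = 0.290; P(Cohort=C5 | Grade=C) = 0.051/0.290 = 0.175862.
P(Grade=F) = 0.083 + 0.040 + 0.030 + 0.042 + 0.035 = 0.230; P(Cohort=C5 | Grade=F) = 0.035/0.230 = 0.152174.
Difference = 0.02369.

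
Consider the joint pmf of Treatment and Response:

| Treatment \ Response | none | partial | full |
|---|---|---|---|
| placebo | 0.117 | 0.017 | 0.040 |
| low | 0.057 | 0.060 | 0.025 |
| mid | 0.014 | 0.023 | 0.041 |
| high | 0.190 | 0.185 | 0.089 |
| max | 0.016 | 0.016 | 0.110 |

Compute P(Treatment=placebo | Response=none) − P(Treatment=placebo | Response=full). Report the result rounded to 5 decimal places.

P(Response=none) = 0.117 + 0.057 + 0.014 + 0.190 + 0.016 = 0.394; P(Treatment=placebo | Response=none) = 0.117/0.394 = 0.296954.
P(Response=full) = 0.040 + 0.025 + 0.041 + 0.089 + 0.110 = 0.305; P(Treatment=placebo | Response=full) = 0.040/0.305 = 0.131148.
Difference = 0.16581.

0.16581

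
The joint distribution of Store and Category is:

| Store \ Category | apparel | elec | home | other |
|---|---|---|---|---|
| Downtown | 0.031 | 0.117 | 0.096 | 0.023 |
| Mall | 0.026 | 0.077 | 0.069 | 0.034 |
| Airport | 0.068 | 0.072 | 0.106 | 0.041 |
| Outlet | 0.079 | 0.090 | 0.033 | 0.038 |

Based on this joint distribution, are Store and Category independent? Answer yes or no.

no

P(Store=Outlet) = 0.240 and P(Category=home) = 0.304, so their product is 0.07296, but P(Store=Outlet, Category=home) = 0.033. Since these differ, Store and Category are not independent.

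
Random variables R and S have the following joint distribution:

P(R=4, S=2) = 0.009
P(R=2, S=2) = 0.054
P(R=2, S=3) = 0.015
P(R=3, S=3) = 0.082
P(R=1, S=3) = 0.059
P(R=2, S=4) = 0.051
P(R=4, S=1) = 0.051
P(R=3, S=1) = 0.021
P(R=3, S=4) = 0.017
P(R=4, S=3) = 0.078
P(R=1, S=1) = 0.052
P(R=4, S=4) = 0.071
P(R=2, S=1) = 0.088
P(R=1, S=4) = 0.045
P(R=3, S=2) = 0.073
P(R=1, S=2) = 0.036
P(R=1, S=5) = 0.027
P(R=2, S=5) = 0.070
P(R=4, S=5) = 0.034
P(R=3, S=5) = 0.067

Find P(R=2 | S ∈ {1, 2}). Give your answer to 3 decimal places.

0.370

P(S=1) = 0.052 + 0.088 + 0.021 + 0.051 = 0.212.
P(S=2) = 0.036 + 0.054 + 0.073 + 0.009 = 0.172.
P(S ∈ {1, 2}) = 0.212 + 0.172 = 0.384; P(R=2, S ∈ {1, 2}) = 0.088 + 0.054 = 0.142.
P(R=2 | S ∈ {1, 2}) = 0.142/0.384 = 0.370.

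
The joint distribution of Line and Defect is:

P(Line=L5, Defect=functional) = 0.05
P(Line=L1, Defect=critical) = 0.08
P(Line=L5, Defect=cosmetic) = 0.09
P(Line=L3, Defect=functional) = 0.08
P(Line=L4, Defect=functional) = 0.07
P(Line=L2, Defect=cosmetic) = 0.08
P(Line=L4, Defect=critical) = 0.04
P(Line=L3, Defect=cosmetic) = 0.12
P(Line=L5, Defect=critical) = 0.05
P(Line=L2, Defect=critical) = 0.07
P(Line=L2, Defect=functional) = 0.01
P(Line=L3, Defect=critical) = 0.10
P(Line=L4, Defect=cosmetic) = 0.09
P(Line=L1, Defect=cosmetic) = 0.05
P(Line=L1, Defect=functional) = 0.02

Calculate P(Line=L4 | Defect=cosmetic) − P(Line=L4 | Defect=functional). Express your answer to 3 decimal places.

-0.095

P(Defect=cosmetic) = 0.05 + 0.08 + 0.12 + 0.09 + 0.09 = 0.43; P(Line=L4 | Defect=cosmetic) = 0.09/0.43 = 0.2093.
P(Defect=functional) = 0.02 + 0.01 + 0.08 + 0.07 + 0.05 = 0.23; P(Line=L4 | Defect=functional) = 0.07/0.23 = 0.3043.
Difference = -0.095.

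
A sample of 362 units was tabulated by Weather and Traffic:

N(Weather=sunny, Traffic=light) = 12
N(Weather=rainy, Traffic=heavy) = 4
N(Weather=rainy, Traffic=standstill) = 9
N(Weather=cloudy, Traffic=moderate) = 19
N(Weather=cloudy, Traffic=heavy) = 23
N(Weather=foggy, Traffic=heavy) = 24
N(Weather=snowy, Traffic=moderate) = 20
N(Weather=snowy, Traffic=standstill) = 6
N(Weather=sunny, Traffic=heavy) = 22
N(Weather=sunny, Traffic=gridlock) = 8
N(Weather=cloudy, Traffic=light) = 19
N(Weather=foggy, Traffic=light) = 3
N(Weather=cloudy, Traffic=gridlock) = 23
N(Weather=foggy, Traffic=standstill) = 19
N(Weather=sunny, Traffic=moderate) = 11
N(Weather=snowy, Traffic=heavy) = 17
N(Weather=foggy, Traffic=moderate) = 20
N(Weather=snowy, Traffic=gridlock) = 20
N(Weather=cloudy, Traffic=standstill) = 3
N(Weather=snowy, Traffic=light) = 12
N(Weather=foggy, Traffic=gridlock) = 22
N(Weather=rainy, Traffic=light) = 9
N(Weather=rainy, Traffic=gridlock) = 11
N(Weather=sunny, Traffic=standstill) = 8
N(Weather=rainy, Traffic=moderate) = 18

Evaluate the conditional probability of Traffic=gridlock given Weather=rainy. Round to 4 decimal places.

0.2157

Total with Weather=rainy: 9 + 18 + 4 + 11 + 9 = 51.
P(Traffic=gridlock | Weather=rainy) = 11/51 = 0.2157.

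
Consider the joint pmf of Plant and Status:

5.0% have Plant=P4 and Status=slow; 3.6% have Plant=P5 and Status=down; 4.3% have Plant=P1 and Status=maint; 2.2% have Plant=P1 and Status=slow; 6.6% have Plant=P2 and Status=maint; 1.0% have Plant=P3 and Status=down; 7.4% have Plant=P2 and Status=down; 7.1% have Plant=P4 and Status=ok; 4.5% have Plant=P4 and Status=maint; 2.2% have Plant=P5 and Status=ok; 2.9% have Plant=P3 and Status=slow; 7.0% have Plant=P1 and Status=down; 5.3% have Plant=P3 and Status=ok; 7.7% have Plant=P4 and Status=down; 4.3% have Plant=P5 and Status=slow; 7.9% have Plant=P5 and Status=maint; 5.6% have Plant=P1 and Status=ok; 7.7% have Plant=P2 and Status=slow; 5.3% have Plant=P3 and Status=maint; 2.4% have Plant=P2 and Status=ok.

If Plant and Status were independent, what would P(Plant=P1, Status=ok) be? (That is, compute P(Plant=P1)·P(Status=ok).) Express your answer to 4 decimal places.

0.0432

P(Plant=P1) = 0.056 + 0.022 + 0.070 + 0.043 = 0.191.
P(Status=ok) = 0.056 + 0.024 + 0.053 + 0.071 + 0.022 = 0.226.
Product: 0.191 × 0.226 = 0.0432.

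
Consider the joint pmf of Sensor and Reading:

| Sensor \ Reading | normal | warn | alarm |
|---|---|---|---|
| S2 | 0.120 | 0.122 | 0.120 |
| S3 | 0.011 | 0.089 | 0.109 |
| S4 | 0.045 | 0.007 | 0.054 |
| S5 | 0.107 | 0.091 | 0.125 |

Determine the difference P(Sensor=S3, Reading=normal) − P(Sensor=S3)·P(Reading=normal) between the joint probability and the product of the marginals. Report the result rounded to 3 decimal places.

-0.048

P(Sensor=S3) = 0.011 + 0.089 + 0.109 = 0.209.
P(Reading=normal) = 0.120 + 0.011 + 0.045 + 0.107 = 0.283.
P(Sensor=S3, Reading=normal) − P(Sensor=S3)P(Reading=normal) = 0.011 − 0.209×0.283 = -0.048.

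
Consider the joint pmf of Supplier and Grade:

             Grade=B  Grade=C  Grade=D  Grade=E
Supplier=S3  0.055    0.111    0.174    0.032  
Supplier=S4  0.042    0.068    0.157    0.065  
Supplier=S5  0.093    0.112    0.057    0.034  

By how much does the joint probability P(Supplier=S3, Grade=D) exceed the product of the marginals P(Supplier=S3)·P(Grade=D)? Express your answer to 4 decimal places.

P(Supplier=S3) = 0.055 + 0.111 + 0.174 + 0.032 = 0.372.
P(Grade=D) = 0.174 + 0.157 + 0.057 = 0.388.
P(Supplier=S3, Grade=D) − P(Supplier=S3)P(Grade=D) = 0.174 − 0.372×0.388 = 0.0297.

0.0297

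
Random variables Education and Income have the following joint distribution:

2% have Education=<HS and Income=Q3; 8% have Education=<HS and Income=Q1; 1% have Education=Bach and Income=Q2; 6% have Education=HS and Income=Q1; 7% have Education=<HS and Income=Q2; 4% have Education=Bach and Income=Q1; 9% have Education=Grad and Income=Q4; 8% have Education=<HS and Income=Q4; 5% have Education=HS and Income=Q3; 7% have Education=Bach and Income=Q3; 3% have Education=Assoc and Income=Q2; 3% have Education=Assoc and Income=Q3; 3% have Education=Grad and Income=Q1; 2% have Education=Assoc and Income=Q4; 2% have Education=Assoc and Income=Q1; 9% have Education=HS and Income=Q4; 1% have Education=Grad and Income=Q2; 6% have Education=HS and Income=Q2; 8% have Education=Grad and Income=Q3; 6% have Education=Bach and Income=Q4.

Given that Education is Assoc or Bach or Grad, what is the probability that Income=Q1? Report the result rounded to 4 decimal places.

0.1837

P(Education=Assoc) = 0.02 + 0.03 + 0.03 + 0.02 = 0.10.
P(Education=Bach) = 0.04 + 0.01 + 0.07 + 0.06 = 0.18.
P(Education=Grad) = 0.03 + 0.01 + 0.08 + 0.09 = 0.21.
P(Education ∈ {Assoc, Bach, Grad}) = 0.10 + 0.18 + 0.21 = 0.49; P(Income=Q1, Education ∈ {Assoc, Bach, Grad}) = 0.02 + 0.04 + 0.03 = 0.09.
P(Income=Q1 | Education ∈ {Assoc, Bach, Grad}) = 0.09/0.49 = 0.1837.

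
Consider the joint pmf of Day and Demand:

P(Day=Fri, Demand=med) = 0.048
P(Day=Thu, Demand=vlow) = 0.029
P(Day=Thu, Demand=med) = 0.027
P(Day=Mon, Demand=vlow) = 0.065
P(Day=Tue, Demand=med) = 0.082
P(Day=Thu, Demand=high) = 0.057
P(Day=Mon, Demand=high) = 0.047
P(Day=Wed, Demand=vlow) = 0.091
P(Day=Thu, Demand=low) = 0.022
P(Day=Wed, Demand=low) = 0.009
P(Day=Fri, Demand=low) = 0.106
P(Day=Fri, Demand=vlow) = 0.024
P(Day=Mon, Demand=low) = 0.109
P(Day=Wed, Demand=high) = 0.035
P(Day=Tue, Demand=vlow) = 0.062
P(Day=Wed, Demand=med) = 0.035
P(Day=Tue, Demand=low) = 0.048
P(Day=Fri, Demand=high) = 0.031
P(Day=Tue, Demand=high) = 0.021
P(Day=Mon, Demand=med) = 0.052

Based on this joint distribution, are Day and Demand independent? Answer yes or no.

no

P(Day=Wed) = 0.170 and P(Demand=vlow) = 0.271, so their product is 0.04607, but P(Day=Wed, Demand=vlow) = 0.091. Since these differ, Day and Demand are not independent.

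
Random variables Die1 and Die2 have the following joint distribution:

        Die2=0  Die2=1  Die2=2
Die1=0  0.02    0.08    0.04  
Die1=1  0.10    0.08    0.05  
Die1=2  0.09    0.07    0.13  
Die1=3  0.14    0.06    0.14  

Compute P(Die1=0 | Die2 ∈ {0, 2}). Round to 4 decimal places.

0.0845

P(Die2=0) = 0.02 + 0.10 + 0.09 + 0.14 = 0.35.
P(Die2=2) = 0.04 + 0.05 + 0.13 + 0.14 = 0.36.
P(Die2 ∈ {0, 2}) = 0.35 + 0.36 = 0.71; P(Die1=0, Die2 ∈ {0, 2}) = 0.02 + 0.04 = 0.06.
P(Die1=0 | Die2 ∈ {0, 2}) = 0.06/0.71 = 0.0845.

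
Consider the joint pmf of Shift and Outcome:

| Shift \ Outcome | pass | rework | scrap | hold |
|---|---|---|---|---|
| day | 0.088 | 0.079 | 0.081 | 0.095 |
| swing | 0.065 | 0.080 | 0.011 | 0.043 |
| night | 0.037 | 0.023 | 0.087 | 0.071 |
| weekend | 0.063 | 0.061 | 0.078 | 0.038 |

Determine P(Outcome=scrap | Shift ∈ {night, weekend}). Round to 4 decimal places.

0.3603

P(Shift=night) = 0.037 + 0.023 + 0.087 + 0.071 = 0.218.
P(Shift=weekend) = 0.063 + 0.061 + 0.078 + 0.038 = 0.240.
P(Shift ∈ {night, weekend}) = 0.218 + 0.240 = 0.458; P(Outcome=scrap, Shift ∈ {night, weekend}) = 0.087 + 0.078 = 0.165.
P(Outcome=scrap | Shift ∈ {night, weekend}) = 0.165/0.458 = 0.3603.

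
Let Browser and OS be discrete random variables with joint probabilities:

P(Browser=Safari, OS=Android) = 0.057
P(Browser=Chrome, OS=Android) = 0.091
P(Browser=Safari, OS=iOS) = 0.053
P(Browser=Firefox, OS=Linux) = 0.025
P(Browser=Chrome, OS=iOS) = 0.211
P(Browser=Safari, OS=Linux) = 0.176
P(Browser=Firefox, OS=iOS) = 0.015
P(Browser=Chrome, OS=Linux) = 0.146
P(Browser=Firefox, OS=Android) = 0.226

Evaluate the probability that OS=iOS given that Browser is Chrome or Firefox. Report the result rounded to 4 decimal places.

P(Browser=Chrome) = 0.146 + 0.211 + 0.091 = 0.448.
P(Browser=Firefox) = 0.025 + 0.015 + 0.226 = 0.266.
P(Browser ∈ {Chrome, Firefox}) = 0.448 + 0.266 = 0.714; P(OS=iOS, Browser ∈ {Chrome, Firefox}) = 0.211 + 0.015 = 0.226.
P(OS=iOS | Browser ∈ {Chrome, Firefox}) = 0.226/0.714 = 0.3165.

0.3165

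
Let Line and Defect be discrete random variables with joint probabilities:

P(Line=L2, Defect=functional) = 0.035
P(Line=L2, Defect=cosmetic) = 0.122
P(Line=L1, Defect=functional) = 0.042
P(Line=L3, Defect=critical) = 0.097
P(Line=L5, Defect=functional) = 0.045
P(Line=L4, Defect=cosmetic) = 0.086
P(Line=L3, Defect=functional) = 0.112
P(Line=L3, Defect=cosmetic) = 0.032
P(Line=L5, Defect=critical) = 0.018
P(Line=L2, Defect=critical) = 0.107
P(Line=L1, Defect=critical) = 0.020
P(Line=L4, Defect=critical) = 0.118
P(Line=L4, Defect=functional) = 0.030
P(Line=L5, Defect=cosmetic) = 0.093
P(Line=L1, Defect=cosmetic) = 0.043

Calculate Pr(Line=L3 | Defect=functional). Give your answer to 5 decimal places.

0.42424

P(Defect=functional) = 0.042 + 0.035 + 0.112 + 0.030 + 0.045 = 0.264.
P(Line=L3 | Defect=functional) = 0.112/0.264 = 0.42424.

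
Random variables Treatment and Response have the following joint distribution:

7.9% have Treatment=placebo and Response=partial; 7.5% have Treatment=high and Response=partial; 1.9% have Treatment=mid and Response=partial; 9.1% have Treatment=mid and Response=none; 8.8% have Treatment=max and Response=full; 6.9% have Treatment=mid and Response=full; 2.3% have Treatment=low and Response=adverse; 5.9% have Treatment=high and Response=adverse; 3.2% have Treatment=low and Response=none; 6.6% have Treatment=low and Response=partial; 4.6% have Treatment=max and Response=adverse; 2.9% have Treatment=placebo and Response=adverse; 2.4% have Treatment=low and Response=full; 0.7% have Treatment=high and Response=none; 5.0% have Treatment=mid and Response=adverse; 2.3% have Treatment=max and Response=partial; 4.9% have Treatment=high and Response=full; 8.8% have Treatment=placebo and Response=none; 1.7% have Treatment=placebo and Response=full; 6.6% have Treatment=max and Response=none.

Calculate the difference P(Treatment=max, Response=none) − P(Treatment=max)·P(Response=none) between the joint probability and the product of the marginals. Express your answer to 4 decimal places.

P(Treatment=max) = 0.066 + 0.023 + 0.088 + 0.046 = 0.223.
P(Response=none) = 0.088 + 0.032 + 0.091 + 0.007 + 0.066 = 0.284.
P(Treatment=max, Response=none) − P(Treatment=max)P(Response=none) = 0.066 − 0.223×0.284 = 0.0027.

0.0027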